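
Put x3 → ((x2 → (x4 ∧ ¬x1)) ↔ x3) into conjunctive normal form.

x3 → ((x2 → (x4 ∧ ¬x1)) ↔ x3)
≡ ¬x3 ∨ ((x2 → (x4 ∧ ¬x1)) ↔ x3)
≡ ¬x3 ∨ (((x2 → (x4 ∧ ¬x1)) → x3) ∧ (x3 → (x2 → (x4 ∧ ¬x1))))
≡ ¬x3 ∨ ((¬(x2 → (x4 ∧ ¬x1)) ∨ x3) ∧ (x3 → (x2 → (x4 ∧ ¬x1))))
≡ ¬x3 ∨ ((¬(¬x2 ∨ (x4 ∧ ¬x1)) ∨ x3) ∧ (x3 → (x2 → (x4 ∧ ¬x1))))
≡ ¬x3 ∨ ((¬(¬x2 ∨ (x4 ∧ ¬x1)) ∨ x3) ∧ (¬x3 ∨ (x2 → (x4 ∧ ¬x1))))
≡ ¬x3 ∨ ((¬(¬x2 ∨ (x4 ∧ ¬x1)) ∨ x3) ∧ (¬x3 ∨ ¬x2 ∨ (x4 ∧ ¬x1)))
≡ ¬x3 ∨ (((¬¬x2 ∧ ¬(x4 ∧ ¬x1)) ∨ x3) ∧ (¬x3 ∨ ¬x2 ∨ (x4 ∧ ¬x1)))
≡ ¬x3 ∨ (((x2 ∧ ¬(x4 ∧ ¬x1)) ∨ x3) ∧ (¬x3 ∨ ¬x2 ∨ (x4 ∧ ¬x1)))
≡ ¬x3 ∨ (((x2 ∧ (¬x4 ∨ ¬¬x1)) ∨ x3) ∧ (¬x3 ∨ ¬x2 ∨ (x4 ∧ ¬x1)))
≡ ¬x3 ∨ (((x2 ∧ (¬x4 ∨ x1)) ∨ x3) ∧ (¬x3 ∨ ¬x2 ∨ (x4 ∧ ¬x1)))
≡ (¬x3 ∨ x2 ∨ x3) ∧ (¬x3 ∨ ¬x4 ∨ x1 ∨ x3) ∧ (¬x3 ∨ ¬x3 ∨ ¬x2 ∨ x4) ∧ (¬x3 ∨ ¬x3 ∨ ¬x2 ∨ ¬x1)
≡ (¬x3 ∨ ¬x2 ∨ x4) ∧ (¬x3 ∨ ¬x2 ∨ ¬x1)

(¬x3 ∨ ¬x2 ∨ x4) ∧ (¬x3 ∨ ¬x2 ∨ ¬x1)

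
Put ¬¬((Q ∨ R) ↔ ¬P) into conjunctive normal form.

(¬Q ∨ ¬P) ∧ (¬R ∨ ¬P) ∧ (P ∨ Q ∨ R)

¬¬((Q ∨ R) ↔ ¬P)
≡ ¬¬(((Q ∨ R) → ¬P) ∧ (¬P → (Q ∨ R)))   [eliminate ↔]
≡ ¬¬((¬(Q ∨ R) ∨ ¬P) ∧ (¬P → (Q ∨ R)))   [eliminate →]
≡ ¬¬((¬(Q ∨ R) ∨ ¬P) ∧ (¬¬P ∨ Q ∨ R))   [eliminate →]
≡ (¬(Q ∨ R) ∨ ¬P) ∧ (¬¬P ∨ Q ∨ R)   [double negation]
≡ ((¬Q ∧ ¬R) ∨ ¬P) ∧ (¬¬P ∨ Q ∨ R)   [De Morgan]
≡ ((¬Q ∧ ¬R) ∨ ¬P) ∧ (P ∨ Q ∨ R)   [double negation]
≡ (¬Q ∨ ¬P) ∧ (¬R ∨ ¬P) ∧ (P ∨ Q ∨ R)   [distribute ∨ over ∧]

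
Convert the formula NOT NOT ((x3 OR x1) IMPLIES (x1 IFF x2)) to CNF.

(NOT x3 OR NOT x2 OR x1) AND (NOT x1 OR x2)

NOT NOT ((x3 OR x1) IMPLIES (x1 IFF x2))
≡ NOT NOT (NOT (x3 OR x1) OR (x1 IFF x2))   [eliminate IMPLIES]
≡ NOT NOT (NOT (x3 OR x1) OR ((x1 IMPLIES x2) AND (x2 IMPLIES x1)))   [eliminate IFF]
≡ NOT NOT (NOT (x3 OR x1) OR ((NOT x1 OR x2) AND (x2 IMPLIES x1)))   [eliminate IMPLIES]
≡ NOT NOT (NOT (x3 OR x1) OR ((NOT x1 OR x2) AND (NOT x2 OR x1)))   [eliminate IMPLIES]
≡ NOT (x3 OR x1) OR ((NOT x1 OR x2) AND (NOT x2 OR x1))   [double negation]
≡ (NOT x3 AND NOT x1) OR ((NOT x1 OR x2) AND (NOT x2 OR x1))   [De Morgan]
≡ (NOT x3 OR NOT x1 OR x2) AND (NOT x3 OR NOT x2 OR x1) AND (NOT x1 OR NOT x1 OR x2) AND (NOT x1 OR NOT x2 OR x1)   [distribute OR over AND]
≡ (NOT x3 OR NOT x2 OR x1) AND (NOT x1 OR x2)   [simplify]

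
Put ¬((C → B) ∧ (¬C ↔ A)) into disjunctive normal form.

(C ∧ ¬B) ∨ (¬C ∧ ¬A) ∨ (A ∧ C)

¬((C → B) ∧ (¬C ↔ A))
≡ ¬((¬C ∨ B) ∧ (¬C ↔ A))
≡ ¬((¬C ∨ B) ∧ (¬C → A) ∧ (A → ¬C))
≡ ¬((¬C ∨ B) ∧ (¬¬C ∨ A) ∧ (A → ¬C))
≡ ¬((¬C ∨ B) ∧ (¬¬C ∨ A) ∧ (¬A ∨ ¬C))
≡ ¬(¬C ∨ B) ∨ ¬(¬¬C ∨ A) ∨ ¬(¬A ∨ ¬C)
≡ (¬¬C ∧ ¬B) ∨ ¬(¬¬C ∨ A) ∨ ¬(¬A ∨ ¬C)
≡ (C ∧ ¬B) ∨ ¬(¬¬C ∨ A) ∨ ¬(¬A ∨ ¬C)
≡ (C ∧ ¬B) ∨ (¬¬¬C ∧ ¬A) ∨ ¬(¬A ∨ ¬C)
≡ (C ∧ ¬B) ∨ (¬C ∧ ¬A) ∨ ¬(¬A ∨ ¬C)
≡ (C ∧ ¬B) ∨ (¬C ∧ ¬A) ∨ (¬¬A ∧ ¬¬C)
≡ (C ∧ ¬B) ∨ (¬C ∧ ¬A) ∨ (A ∧ ¬¬C)
≡ (C ∧ ¬B) ∨ (¬C ∧ ¬A) ∨ (A ∧ C)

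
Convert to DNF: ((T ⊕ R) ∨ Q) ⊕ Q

((T ⊕ R) ∨ Q) ⊕ Q
≡ (((T ⊕ R) ∨ Q) ∧ ¬Q) ∨ (¬((T ⊕ R) ∨ Q) ∧ Q)   [expand ⊕]
≡ (((T ∧ ¬R) ∨ (¬T ∧ R) ∨ Q) ∧ ¬Q) ∨ (¬((T ⊕ R) ∨ Q) ∧ Q)   [expand ⊕]
≡ (((T ∧ ¬R) ∨ (¬T ∧ R) ∨ Q) ∧ ¬Q) ∨ (¬((T ∧ ¬R) ∨ (¬T ∧ R) ∨ Q) ∧ Q)   [expand ⊕]
≡ (((T ∧ ¬R) ∨ (¬T ∧ R) ∨ Q) ∧ ¬Q) ∨ (¬(T ∧ ¬R) ∧ ¬(¬T ∧ R) ∧ ¬Q ∧ Q)   [De Morgan]
≡ (((T ∧ ¬R) ∨ (¬T ∧ R) ∨ Q) ∧ ¬Q) ∨ ((¬T ∨ ¬¬R) ∧ ¬(¬T ∧ R) ∧ ¬Q ∧ Q)   [De Morgan]
≡ (((T ∧ ¬R) ∨ (¬T ∧ R) ∨ Q) ∧ ¬Q) ∨ ((¬T ∨ R) ∧ ¬(¬T ∧ R) ∧ ¬Q ∧ Q)   [double negation]
≡ (((T ∧ ¬R) ∨ (¬T ∧ R) ∨ Q) ∧ ¬Q) ∨ ((¬T ∨ R) ∧ (¬¬T ∨ ¬R) ∧ ¬Q ∧ Q)   [De Morgan]
≡ (((T ∧ ¬R) ∨ (¬T ∧ R) ∨ Q) ∧ ¬Q) ∨ ((¬T ∨ R) ∧ (T ∨ ¬R) ∧ ¬Q ∧ Q)   [double negation]
≡ (T ∧ ¬R ∧ ¬Q) ∨ (¬T ∧ R ∧ ¬Q) ∨ (Q ∧ ¬Q) ∨ (¬T ∧ T ∧ ¬Q ∧ Q) ∨ (¬T ∧ ¬R ∧ ¬Q ∧ Q) ∨ (R ∧ T ∧ ¬Q ∧ Q) ∨ (R ∧ ¬R ∧ ¬Q ∧ Q)   [distribute ∧ over ∨]
≡ (T ∧ ¬R ∧ ¬Q) ∨ (¬T ∧ R ∧ ¬Q)   [simplify]

(T ∧ ¬R ∧ ¬Q) ∨ (¬T ∧ R ∧ ¬Q)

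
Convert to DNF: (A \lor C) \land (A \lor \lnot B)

A \lor C \land \lnot B

(A \lor C) \land (A \lor \lnot B)
≡ A \land A \lor A \land \lnot B \lor C \land A \lor C \land \lnot B   (distribute \land over \lor)
≡ A \lor C \land \lnot B   (simplify)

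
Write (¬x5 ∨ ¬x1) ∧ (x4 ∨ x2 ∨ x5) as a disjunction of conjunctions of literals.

(¬x5 ∨ ¬x1) ∧ (x4 ∨ x2 ∨ x5)
= (¬x5 ∧ x4) ∨ (¬x5 ∧ x2) ∨ (¬x5 ∧ x5) ∨ (¬x1 ∧ x4) ∨ (¬x1 ∧ x2) ∨ (¬x1 ∧ x5)   [distribute ∧ over ∨]
= (¬x5 ∧ x4) ∨ (¬x5 ∧ x2) ∨ (¬x1 ∧ x4) ∨ (¬x1 ∧ x2) ∨ (¬x1 ∧ x5)   [simplify]

(¬x5 ∧ x4) ∨ (¬x5 ∧ x2) ∨ (¬x1 ∧ x4) ∨ (¬x1 ∧ x2) ∨ (¬x1 ∧ x5)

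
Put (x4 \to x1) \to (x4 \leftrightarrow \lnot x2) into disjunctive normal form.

(x4 \land \lnot x1) \lor (\lnot x4 \land x2) \lor (\lnot x2 \land x4)

(x4 \to x1) \to (x4 \leftrightarrow \lnot x2)
≡ \lnot (x4 \to x1) \lor (x4 \leftrightarrow \lnot x2)   [eliminate \to]
≡ \lnot (\lnot x4 \lor x1) \lor (x4 \leftrightarrow \lnot x2)   [eliminate \to]
≡ \lnot (\lnot x4 \lor x1) \lor ((x4 \to \lnot x2) \land (\lnot x2 \to x4))   [eliminate \leftrightarrow]
≡ \lnot (\lnot x4 \lor x1) \lor ((\lnot x4 \lor \lnot x2) \land (\lnot x2 \to x4))   [eliminate \to]
≡ \lnot (\lnot x4 \lor x1) \lor ((\lnot x4 \lor \lnot x2) \land (\lnot \lnot x2 \lor x4))   [eliminate \to]
≡ (\lnot \lnot x4 \land \lnot x1) \lor ((\lnot x4 \lor \lnot x2) \land (\lnot \lnot x2 \lor x4))   [De Morgan]
≡ (x4 \land \lnot x1) \lor ((\lnot x4 \lor \lnot x2) \land (\lnot \lnot x2 \lor x4))   [double negation]
≡ (x4 \land \lnot x1) \lor ((\lnot x4 \lor \lnot x2) \land (x2 \lor x4))   [double negation]
≡ (x4 \land \lnot x1) \lor (\lnot x4 \land x2) \lor (\lnot x4 \land x4) \lor (\lnot x2 \land x2) \lor (\lnot x2 \land x4)   [distribute \land over \lor]
≡ (x4 \land \lnot x1) \lor (\lnot x4 \land x2) \lor (\lnot x2 \land x4)   [simplify]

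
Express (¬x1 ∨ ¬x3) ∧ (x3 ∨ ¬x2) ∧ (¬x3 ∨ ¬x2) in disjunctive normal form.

(¬x1 ∨ ¬x3) ∧ (x3 ∨ ¬x2) ∧ (¬x3 ∨ ¬x2)
≡ (¬x1 ∧ x3 ∧ ¬x3) ∨ (¬x1 ∧ x3 ∧ ¬x2) ∨ (¬x1 ∧ ¬x2 ∧ ¬x3) ∨ (¬x1 ∧ ¬x2 ∧ ¬x2) ∨ (¬x3 ∧ x3 ∧ ¬x3) ∨ (¬x3 ∧ x3 ∧ ¬x2) ∨ (¬x3 ∧ ¬x2 ∧ ¬x3) ∨ (¬x3 ∧ ¬x2 ∧ ¬x2)   [distribute ∧ over ∨]
≡ (¬x1 ∧ ¬x2) ∨ (¬x3 ∧ ¬x2)   [simplify]

(¬x1 ∧ ¬x2) ∨ (¬x3 ∧ ¬x2)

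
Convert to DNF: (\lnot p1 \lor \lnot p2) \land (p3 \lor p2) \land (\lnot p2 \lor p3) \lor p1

(\lnot p1 \lor \lnot p2) \land (p3 \lor p2) \land (\lnot p2 \lor p3) \lor p1
≡ \lnot p1 \land p3 \land \lnot p2 \lor \lnot p1 \land p3 \land p3 \lor \lnot p1 \land p2 \land \lnot p2 \lor \lnot p1 \land p2 \land p3 \lor \lnot p2 \land p3 \land \lnot p2 \lor \lnot p2 \land p3 \land p3 \lor \lnot p2 \land p2 \land \lnot p2 \lor \lnot p2 \land p2 \land p3 \lor p1
≡ \lnot p1 \land p3 \lor \lnot p2 \land p3 \lor p1

\lnot p1 \land p3 \lor \lnot p2 \land p3 \lor p1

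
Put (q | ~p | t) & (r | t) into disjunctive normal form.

(q | ~p | t) & (r | t)
≡ (q & r) | (q & t) | (~p & r) | (~p & t) | (t & r) | (t & t)   [distribute & over |]
≡ (q & r) | (~p & r) | t   [simplify]

(q & r) | (~p & r) | t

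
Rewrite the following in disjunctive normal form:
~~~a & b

~~~a & b
≡ ~a & b   [double negation]

~a & b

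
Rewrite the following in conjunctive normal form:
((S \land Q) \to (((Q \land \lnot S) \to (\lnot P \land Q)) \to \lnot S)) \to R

(S \lor R) \land (Q \lor R)

((S \land Q) \to (((Q \land \lnot S) \to (\lnot P \land Q)) \to \lnot S)) \to R
= \lnot ((S \land Q) \to (((Q \land \lnot S) \to (\lnot P \land Q)) \to \lnot S)) \lor R
= \lnot (\lnot (S \land Q) \lor (((Q \land \lnot S) \to (\lnot P \land Q)) \to \lnot S)) \lor R
= \lnot (\lnot (S \land Q) \lor \lnot ((Q \land \lnot S) \to (\lnot P \land Q)) \lor \lnot S) \lor R
= \lnot (\lnot (S \land Q) \lor \lnot (\lnot (Q \land \lnot S) \lor (\lnot P \land Q)) \lor \lnot S) \lor R
= (\lnot \lnot (S \land Q) \land \lnot \lnot (\lnot (Q \land \lnot S) \lor (\lnot P \land Q)) \land \lnot \lnot S) \lor R
= (S \land Q \land \lnot \lnot (\lnot (Q \land \lnot S) \lor (\lnot P \land Q)) \land \lnot \lnot S) \lor R
= (S \land Q \land (\lnot (Q \land \lnot S) \lor (\lnot P \land Q)) \land \lnot \lnot S) \lor R
= (S \land Q \land (\lnot Q \lor \lnot \lnot S \lor (\lnot P \land Q)) \land \lnot \lnot S) \lor R
= (S \land Q \land (\lnot Q \lor S \lor (\lnot P \land Q)) \land \lnot \lnot S) \lor R
= (S \land Q \land (\lnot Q \lor S \lor (\lnot P \land Q)) \land S) \lor R
= (S \lor R) \land (Q \lor R) \land (\lnot Q \lor S \lor \lnot P \lor R) \land (\lnot Q \lor S \lor Q \lor R) \land (S \lor R)
= (S \lor R) \land (Q \lor R)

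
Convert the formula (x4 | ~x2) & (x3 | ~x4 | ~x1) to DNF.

(x4 & x3) | (x4 & ~x1) | (~x2 & x3) | (~x2 & ~x4) | (~x2 & ~x1)

(x4 | ~x2) & (x3 | ~x4 | ~x1)
= (x4 & x3) | (x4 & ~x4) | (x4 & ~x1) | (~x2 & x3) | (~x2 & ~x4) | (~x2 & ~x1)   [distribute & over |]
= (x4 & x3) | (x4 & ~x1) | (~x2 & x3) | (~x2 & ~x4) | (~x2 & ~x1)   [simplify]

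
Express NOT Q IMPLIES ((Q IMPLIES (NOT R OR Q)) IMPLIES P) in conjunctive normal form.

Q OR P

NOT Q IMPLIES ((Q IMPLIES (NOT R OR Q)) IMPLIES P)
≡ NOT NOT Q OR ((Q IMPLIES (NOT R OR Q)) IMPLIES P)   [eliminate IMPLIES]
≡ NOT NOT Q OR NOT (Q IMPLIES (NOT R OR Q)) OR P   [eliminate IMPLIES]
≡ NOT NOT Q OR NOT (NOT Q OR NOT R OR Q) OR P   [eliminate IMPLIES]
≡ Q OR NOT (NOT Q OR NOT R OR Q) OR P   [double negation]
≡ Q OR (NOT NOT Q AND NOT NOT R AND NOT Q) OR P   [De Morgan]
≡ Q OR (Q AND NOT NOT R AND NOT Q) OR P   [double negation]
≡ Q OR (Q AND R AND NOT Q) OR P   [double negation]
≡ (Q OR Q OR P) AND (Q OR R OR P) AND (Q OR NOT Q OR P)   [distribute OR over AND]
≡ Q OR P   [simplify]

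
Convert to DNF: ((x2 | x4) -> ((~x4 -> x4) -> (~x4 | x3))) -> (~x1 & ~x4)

((x2 | x4) -> ((~x4 -> x4) -> (~x4 | x3))) -> (~x1 & ~x4)
= ~((x2 | x4) -> ((~x4 -> x4) -> (~x4 | x3))) | (~x1 & ~x4)
= ~(~(x2 | x4) | ((~x4 -> x4) -> (~x4 | x3))) | (~x1 & ~x4)
= ~(~(x2 | x4) | ~(~x4 -> x4) | ~x4 | x3) | (~x1 & ~x4)
= ~(~(x2 | x4) | ~(~~x4 | x4) | ~x4 | x3) | (~x1 & ~x4)
= (~~(x2 | x4) & ~~(~~x4 | x4) & ~~x4 & ~x3) | (~x1 & ~x4)
= ((x2 | x4) & ~~(~~x4 | x4) & ~~x4 & ~x3) | (~x1 & ~x4)
= ((x2 | x4) & (~~x4 | x4) & ~~x4 & ~x3) | (~x1 & ~x4)
= ((x2 | x4) & (x4 | x4) & ~~x4 & ~x3) | (~x1 & ~x4)
= ((x2 | x4) & (x4 | x4) & x4 & ~x3) | (~x1 & ~x4)
= (x2 & x4 & x4 & ~x3) | (x2 & x4 & x4 & ~x3) | (x4 & x4 & x4 & ~x3) | (x4 & x4 & x4 & ~x3) | (~x1 & ~x4)
= (x4 & ~x3) | (~x1 & ~x4)

(x4 & ~x3) | (~x1 & ~x4)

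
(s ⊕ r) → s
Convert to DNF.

(¬s ∧ ¬r) ∨ s

(s ⊕ r) → s
≡ ¬(s ⊕ r) ∨ s   (eliminate →)
≡ ¬((s ∧ ¬r) ∨ (¬s ∧ r)) ∨ s   (expand ⊕)
≡ (¬(s ∧ ¬r) ∧ ¬(¬s ∧ r)) ∨ s   (De Morgan)
≡ ((¬s ∨ ¬¬r) ∧ ¬(¬s ∧ r)) ∨ s   (De Morgan)
≡ ((¬s ∨ r) ∧ ¬(¬s ∧ r)) ∨ s   (double negation)
≡ ((¬s ∨ r) ∧ (¬¬s ∨ ¬r)) ∨ s   (De Morgan)
≡ ((¬s ∨ r) ∧ (s ∨ ¬r)) ∨ s   (double negation)
≡ (¬s ∧ s) ∨ (¬s ∧ ¬r) ∨ (r ∧ s) ∨ (r ∧ ¬r) ∨ s   (distribute ∧ over ∨)
≡ (¬s ∧ ¬r) ∨ s   (simplify)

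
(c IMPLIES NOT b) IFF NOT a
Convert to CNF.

(c IMPLIES NOT b) IFF NOT a
≡ ((c IMPLIES NOT b) IMPLIES NOT a) AND (NOT a IMPLIES (c IMPLIES NOT b))
≡ (NOT (c IMPLIES NOT b) OR NOT a) AND (NOT a IMPLIES (c IMPLIES NOT b))
≡ (NOT (NOT c OR NOT b) OR NOT a) AND (NOT a IMPLIES (c IMPLIES NOT b))
≡ (NOT (NOT c OR NOT b) OR NOT a) AND (NOT NOT a OR (c IMPLIES NOT b))
≡ (NOT (NOT c OR NOT b) OR NOT a) AND (NOT NOT a OR NOT c OR NOT b)
≡ ((NOT NOT c AND NOT NOT b) OR NOT a) AND (NOT NOT a OR NOT c OR NOT b)
≡ ((c AND NOT NOT b) OR NOT a) AND (NOT NOT a OR NOT c OR NOT b)
≡ ((c AND b) OR NOT a) AND (NOT NOT a OR NOT c OR NOT b)
≡ ((c AND b) OR NOT a) AND (a OR NOT c OR NOT b)
≡ (c OR NOT a) AND (b OR NOT a) AND (a OR NOT c OR NOT b)

(c OR NOT a) AND (b OR NOT a) AND (a OR NOT c OR NOT b)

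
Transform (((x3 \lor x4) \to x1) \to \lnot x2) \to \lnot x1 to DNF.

(\lnot x3 \land \lnot x4 \land x2) \lor (x1 \land x2) \lor \lnot x1

(((x3 \lor x4) \to x1) \to \lnot x2) \to \lnot x1
≡ \lnot (((x3 \lor x4) \to x1) \to \lnot x2) \lor \lnot x1   [eliminate \to]
≡ \lnot (\lnot ((x3 \lor x4) \to x1) \lor \lnot x2) \lor \lnot x1   [eliminate \to]
≡ \lnot (\lnot (\lnot (x3 \lor x4) \lor x1) \lor \lnot x2) \lor \lnot x1   [eliminate \to]
≡ (\lnot \lnot (\lnot (x3 \lor x4) \lor x1) \land \lnot \lnot x2) \lor \lnot x1   [De Morgan]
≡ ((\lnot (x3 \lor x4) \lor x1) \land \lnot \lnot x2) \lor \lnot x1   [double negation]
≡ (((\lnot x3 \land \lnot x4) \lor x1) \land \lnot \lnot x2) \lor \lnot x1   [De Morgan]
≡ (((\lnot x3 \land \lnot x4) \lor x1) \land x2) \lor \lnot x1   [double negation]
≡ (\lnot x3 \land \lnot x4 \land x2) \lor (x1 \land x2) \lor \lnot x1   [distribute \land over \lor]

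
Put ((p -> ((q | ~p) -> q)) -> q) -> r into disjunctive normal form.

((p -> ((q | ~p) -> q)) -> q) -> r
⇔ ~((p -> ((q | ~p) -> q)) -> q) | r   [eliminate ->]
⇔ ~(~(p -> ((q | ~p) -> q)) | q) | r   [eliminate ->]
⇔ ~(~(~p | ((q | ~p) -> q)) | q) | r   [eliminate ->]
⇔ ~(~(~p | ~(q | ~p) | q) | q) | r   [eliminate ->]
⇔ (~~(~p | ~(q | ~p) | q) & ~q) | r   [De Morgan]
⇔ ((~p | ~(q | ~p) | q) & ~q) | r   [double negation]
⇔ ((~p | (~q & ~~p) | q) & ~q) | r   [De Morgan]
⇔ ((~p | (~q & p) | q) & ~q) | r   [double negation]
⇔ (~p & ~q) | (~q & p & ~q) | (q & ~q) | r   [distribute & over |]
⇔ (~p & ~q) | (~q & p) | r   [simplify]

(~p & ~q) | (~q & p) | r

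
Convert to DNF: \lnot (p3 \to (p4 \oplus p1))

(p3 \land \lnot p4 \land \lnot p1) \lor (p3 \land p1 \land p4)

\lnot (p3 \to (p4 \oplus p1))
⇔ \lnot (\lnot p3 \lor (p4 \oplus p1))   [eliminate \to]
⇔ \lnot (\lnot p3 \lor (p4 \land \lnot p1) \lor (\lnot p4 \land p1))   [expand \oplus]
⇔ \lnot \lnot p3 \land \lnot (p4 \land \lnot p1) \land \lnot (\lnot p4 \land p1)   [De Morgan]
⇔ p3 \land \lnot (p4 \land \lnot p1) \land \lnot (\lnot p4 \land p1)   [double negation]
⇔ p3 \land (\lnot p4 \lor \lnot \lnot p1) \land \lnot (\lnot p4 \land p1)   [De Morgan]
⇔ p3 \land (\lnot p4 \lor p1) \land \lnot (\lnot p4 \land p1)   [double negation]
⇔ p3 \land (\lnot p4 \lor p1) \land (\lnot \lnot p4 \lor \lnot p1)   [De Morgan]
⇔ p3 \land (\lnot p4 \lor p1) \land (p4 \lor \lnot p1)   [double negation]
⇔ (p3 \land \lnot p4 \land p4) \lor (p3 \land \lnot p4 \land \lnot p1) \lor (p3 \land p1 \land p4) \lor (p3 \land p1 \land \lnot p1)   [distribute \land over \lor]
⇔ (p3 \land \lnot p4 \land \lnot p1) \lor (p3 \land p1 \land p4)   [simplify]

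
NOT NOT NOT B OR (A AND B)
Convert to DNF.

NOT B OR (A AND B)

NOT NOT NOT B OR (A AND B)
≡ NOT B OR (A AND B)   — double negation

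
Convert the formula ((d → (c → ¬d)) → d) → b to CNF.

((d → (c → ¬d)) → d) → b
≡ ¬((d → (c → ¬d)) → d) ∨ b   (eliminate →)
≡ ¬(¬(d → (c → ¬d)) ∨ d) ∨ b   (eliminate →)
≡ ¬(¬(¬d ∨ (c → ¬d)) ∨ d) ∨ b   (eliminate →)
≡ ¬(¬(¬d ∨ ¬c ∨ ¬d) ∨ d) ∨ b   (eliminate →)
≡ ¬¬(¬d ∨ ¬c ∨ ¬d) ∧ ¬d ∨ b   (De Morgan)
≡ (¬d ∨ ¬c ∨ ¬d) ∧ ¬d ∨ b   (double negation)
≡ (¬d ∨ ¬c ∨ ¬d ∨ b) ∧ (¬d ∨ b)   (distribute ∨ over ∧)
≡ ¬d ∨ b   (simplify)

¬d ∨ b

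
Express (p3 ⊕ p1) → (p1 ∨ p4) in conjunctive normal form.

(p3 ⊕ p1) → (p1 ∨ p4)
≡ ¬(p3 ⊕ p1) ∨ p1 ∨ p4   [eliminate →]
≡ ¬((p3 ∨ p1) ∧ ¬(p3 ∧ p1)) ∨ p1 ∨ p4   [expand ⊕]
≡ ¬(p3 ∨ p1) ∨ ¬¬(p3 ∧ p1) ∨ p1 ∨ p4   [De Morgan]
≡ (¬p3 ∧ ¬p1) ∨ ¬¬(p3 ∧ p1) ∨ p1 ∨ p4   [De Morgan]
≡ (¬p3 ∧ ¬p1) ∨ (p3 ∧ p1) ∨ p1 ∨ p4   [double negation]
≡ (¬p3 ∨ p3 ∨ p1 ∨ p4) ∧ (¬p3 ∨ p1 ∨ p1 ∨ p4) ∧ (¬p1 ∨ p3 ∨ p1 ∨ p4) ∧ (¬p1 ∨ p1 ∨ p1 ∨ p4)   [distribute ∨ over ∧]
≡ ¬p3 ∨ p1 ∨ p4   [simplify]

¬p3 ∨ p1 ∨ p4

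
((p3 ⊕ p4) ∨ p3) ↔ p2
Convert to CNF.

((p3 ⊕ p4) ∨ p3) ↔ p2
= (((p3 ⊕ p4) ∨ p3) → p2) ∧ (p2 → ((p3 ⊕ p4) ∨ p3))
= (¬((p3 ⊕ p4) ∨ p3) ∨ p2) ∧ (p2 → ((p3 ⊕ p4) ∨ p3))
= (¬(((p3 ∨ p4) ∧ ¬(p3 ∧ p4)) ∨ p3) ∨ p2) ∧ (p2 → ((p3 ⊕ p4) ∨ p3))
= (¬(((p3 ∨ p4) ∧ ¬(p3 ∧ p4)) ∨ p3) ∨ p2) ∧ (¬p2 ∨ (p3 ⊕ p4) ∨ p3)
= (¬(((p3 ∨ p4) ∧ ¬(p3 ∧ p4)) ∨ p3) ∨ p2) ∧ (¬p2 ∨ ((p3 ∨ p4) ∧ ¬(p3 ∧ p4)) ∨ p3)
= ((¬((p3 ∨ p4) ∧ ¬(p3 ∧ p4)) ∧ ¬p3) ∨ p2) ∧ (¬p2 ∨ ((p3 ∨ p4) ∧ ¬(p3 ∧ p4)) ∨ p3)
= (((¬(p3 ∨ p4) ∨ ¬¬(p3 ∧ p4)) ∧ ¬p3) ∨ p2) ∧ (¬p2 ∨ ((p3 ∨ p4) ∧ ¬(p3 ∧ p4)) ∨ p3)
= ((((¬p3 ∧ ¬p4) ∨ ¬¬(p3 ∧ p4)) ∧ ¬p3) ∨ p2) ∧ (¬p2 ∨ ((p3 ∨ p4) ∧ ¬(p3 ∧ p4)) ∨ p3)
= ((((¬p3 ∧ ¬p4) ∨ (p3 ∧ p4)) ∧ ¬p3) ∨ p2) ∧ (¬p2 ∨ ((p3 ∨ p4) ∧ ¬(p3 ∧ p4)) ∨ p3)
= ((((¬p3 ∧ ¬p4) ∨ (p3 ∧ p4)) ∧ ¬p3) ∨ p2) ∧ (¬p2 ∨ ((p3 ∨ p4) ∧ (¬p3 ∨ ¬p4)) ∨ p3)
= (¬p3 ∨ p3 ∨ p2) ∧ (¬p3 ∨ p4 ∨ p2) ∧ (¬p4 ∨ p3 ∨ p2) ∧ (¬p4 ∨ p4 ∨ p2) ∧ (¬p3 ∨ p2) ∧ (¬p2 ∨ p3 ∨ p4 ∨ p3) ∧ (¬p2 ∨ ¬p3 ∨ ¬p4 ∨ p3)
= (¬p4 ∨ p3 ∨ p2) ∧ (¬p3 ∨ p2) ∧ (¬p2 ∨ p3 ∨ p4)

(¬p4 ∨ p3 ∨ p2) ∧ (¬p3 ∨ p2) ∧ (¬p2 ∨ p3 ∨ p4)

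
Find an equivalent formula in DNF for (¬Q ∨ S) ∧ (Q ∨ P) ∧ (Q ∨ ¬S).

¬Q ∧ P ∧ ¬S ∨ S ∧ Q

(¬Q ∨ S) ∧ (Q ∨ P) ∧ (Q ∨ ¬S)
= ¬Q ∧ Q ∧ Q ∨ ¬Q ∧ Q ∧ ¬S ∨ ¬Q ∧ P ∧ Q ∨ ¬Q ∧ P ∧ ¬S ∨ S ∧ Q ∧ Q ∨ S ∧ Q ∧ ¬S ∨ S ∧ P ∧ Q ∨ S ∧ P ∧ ¬S   [distribute ∧ over ∨]
= ¬Q ∧ P ∧ ¬S ∨ S ∧ Q   [simplify]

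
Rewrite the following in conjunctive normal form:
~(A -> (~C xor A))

~(A -> (~C xor A))
= ~(~A | (~C xor A))
= ~(~A | ((~C | A) & ~(~C & A)))
= ~~A & ~((~C | A) & ~(~C & A))
= A & ~((~C | A) & ~(~C & A))
= A & (~(~C | A) | ~~(~C & A))
= A & ((~~C & ~A) | ~~(~C & A))
= A & ((C & ~A) | ~~(~C & A))
= A & ((C & ~A) | (~C & A))
= A & (C | ~C) & (C | A) & (~A | ~C) & (~A | A)
= A & (~A | ~C)

A & (~A | ~C)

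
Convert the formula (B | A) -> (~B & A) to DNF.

(~B & ~A) | (~B & A)

(B | A) -> (~B & A)
⇔ ~(B | A) | (~B & A)   [eliminate ->]
⇔ (~B & ~A) | (~B & A)   [De Morgan]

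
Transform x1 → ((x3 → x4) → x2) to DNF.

¬x1 ∨ (x3 ∧ ¬x4) ∨ x2

x1 → ((x3 → x4) → x2)
= ¬x1 ∨ ((x3 → x4) → x2)   [eliminate →]
= ¬x1 ∨ ¬(x3 → x4) ∨ x2   [eliminate →]
= ¬x1 ∨ ¬(¬x3 ∨ x4) ∨ x2   [eliminate →]
= ¬x1 ∨ (¬¬x3 ∧ ¬x4) ∨ x2   [De Morgan]
= ¬x1 ∨ (x3 ∧ ¬x4) ∨ x2   [double negation]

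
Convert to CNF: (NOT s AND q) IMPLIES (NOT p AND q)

(NOT s AND q) IMPLIES (NOT p AND q)
= NOT (NOT s AND q) OR (NOT p AND q)   (eliminate IMPLIES)
= NOT NOT s OR NOT q OR (NOT p AND q)   (De Morgan)
= s OR NOT q OR (NOT p AND q)   (double negation)
= (s OR NOT q OR NOT p) AND (s OR NOT q OR q)   (distribute OR over AND)
= s OR NOT q OR NOT p   (simplify)

s OR NOT q OR NOT p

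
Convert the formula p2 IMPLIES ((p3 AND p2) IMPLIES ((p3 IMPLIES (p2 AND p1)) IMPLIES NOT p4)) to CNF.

p2 IMPLIES ((p3 AND p2) IMPLIES ((p3 IMPLIES (p2 AND p1)) IMPLIES NOT p4))
≡ NOT p2 OR ((p3 AND p2) IMPLIES ((p3 IMPLIES (p2 AND p1)) IMPLIES NOT p4))   [eliminate IMPLIES]
≡ NOT p2 OR NOT (p3 AND p2) OR ((p3 IMPLIES (p2 AND p1)) IMPLIES NOT p4)   [eliminate IMPLIES]
≡ NOT p2 OR NOT (p3 AND p2) OR NOT (p3 IMPLIES (p2 AND p1)) OR NOT p4   [eliminate IMPLIES]
≡ NOT p2 OR NOT (p3 AND p2) OR NOT (NOT p3 OR (p2 AND p1)) OR NOT p4   [eliminate IMPLIES]
≡ NOT p2 OR NOT p3 OR NOT p2 OR NOT (NOT p3 OR (p2 AND p1)) OR NOT p4   [De Morgan]
≡ NOT p2 OR NOT p3 OR NOT p2 OR (NOT NOT p3 AND NOT (p2 AND p1)) OR NOT p4   [De Morgan]
≡ NOT p2 OR NOT p3 OR NOT p2 OR (p3 AND NOT (p2 AND p1)) OR NOT p4   [double negation]
≡ NOT p2 OR NOT p3 OR NOT p2 OR (p3 AND (NOT p2 OR NOT p1)) OR NOT p4   [De Morgan]
≡ (NOT p2 OR NOT p3 OR NOT p2 OR p3 OR NOT p4) AND (NOT p2 OR NOT p3 OR NOT p2 OR NOT p2 OR NOT p1 OR NOT p4)   [distribute OR over AND]
≡ NOT p2 OR NOT p3 OR NOT p1 OR NOT p4   [simplify]

NOT p2 OR NOT p3 OR NOT p1 OR NOT p4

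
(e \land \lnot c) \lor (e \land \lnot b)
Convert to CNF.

(e \land \lnot c) \lor (e \land \lnot b)
≡ (e \lor e) \land (e \lor \lnot b) \land (\lnot c \lor e) \land (\lnot c \lor \lnot b)   [distribute \lor over \land]
≡ e \land (\lnot c \lor \lnot b)   [simplify]

e \land (\lnot c \lor \lnot b)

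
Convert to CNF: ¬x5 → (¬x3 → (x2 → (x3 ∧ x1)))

x5 ∨ x3 ∨ ¬x2

¬x5 → (¬x3 → (x2 → (x3 ∧ x1)))
≡ ¬¬x5 ∨ (¬x3 → (x2 → (x3 ∧ x1)))   [eliminate →]
≡ ¬¬x5 ∨ ¬¬x3 ∨ (x2 → (x3 ∧ x1))   [eliminate →]
≡ ¬¬x5 ∨ ¬¬x3 ∨ ¬x2 ∨ (x3 ∧ x1)   [eliminate →]
≡ x5 ∨ ¬¬x3 ∨ ¬x2 ∨ (x3 ∧ x1)   [double negation]
≡ x5 ∨ x3 ∨ ¬x2 ∨ (x3 ∧ x1)   [double negation]
≡ (x5 ∨ x3 ∨ ¬x2 ∨ x3) ∧ (x5 ∨ x3 ∨ ¬x2 ∨ x1)   [distribute ∨ over ∧]
≡ x5 ∨ x3 ∨ ¬x2   [simplify]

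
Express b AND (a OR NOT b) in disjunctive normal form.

b AND a

b AND (a OR NOT b)
⇔ (b AND a) OR (b AND NOT b)   [distribute AND over OR]
⇔ b AND a   [simplify]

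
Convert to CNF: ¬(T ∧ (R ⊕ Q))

¬(T ∧ (R ⊕ Q))
≡ ¬(T ∧ (R ∨ Q) ∧ ¬(R ∧ Q))   — expand ⊕
≡ ¬T ∨ ¬(R ∨ Q) ∨ ¬¬(R ∧ Q)   — De Morgan
≡ ¬T ∨ (¬R ∧ ¬Q) ∨ ¬¬(R ∧ Q)   — De Morgan
≡ ¬T ∨ (¬R ∧ ¬Q) ∨ (R ∧ Q)   — double negation
≡ (¬T ∨ ¬R ∨ R) ∧ (¬T ∨ ¬R ∨ Q) ∧ (¬T ∨ ¬Q ∨ R) ∧ (¬T ∨ ¬Q ∨ Q)   — distribute ∨ over ∧
≡ (¬T ∨ ¬R ∨ Q) ∧ (¬T ∨ ¬Q ∨ R)   — simplify

(¬T ∨ ¬R ∨ Q) ∧ (¬T ∨ ¬Q ∨ R)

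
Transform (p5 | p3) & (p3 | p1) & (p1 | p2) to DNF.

(p5 | p3) & (p3 | p1) & (p1 | p2)
⇔ (p5 & p3 & p1) | (p5 & p3 & p2) | (p5 & p1 & p1) | (p5 & p1 & p2) | (p3 & p3 & p1) | (p3 & p3 & p2) | (p3 & p1 & p1) | (p3 & p1 & p2)   [distribute & over |]
⇔ (p5 & p1) | (p3 & p1) | (p3 & p2)   [simplify]

(p5 & p1) | (p3 & p1) | (p3 & p2)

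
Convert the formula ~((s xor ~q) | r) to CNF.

(~s | ~q) & (q | s) & ~r

~((s xor ~q) | r)
= ~(((s | ~q) & ~(s & ~q)) | r)   — expand xor
= ~((s | ~q) & ~(s & ~q)) & ~r   — De Morgan
= (~(s | ~q) | ~~(s & ~q)) & ~r   — De Morgan
= ((~s & ~~q) | ~~(s & ~q)) & ~r   — De Morgan
= ((~s & q) | ~~(s & ~q)) & ~r   — double negation
= ((~s & q) | (s & ~q)) & ~r   — double negation
= (~s | s) & (~s | ~q) & (q | s) & (q | ~q) & ~r   — distribute | over &
= (~s | ~q) & (q | s) & ~r   — simplify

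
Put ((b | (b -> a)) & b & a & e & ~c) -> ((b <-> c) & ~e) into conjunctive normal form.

~b | ~a | ~e | c

((b | (b -> a)) & b & a & e & ~c) -> ((b <-> c) & ~e)
≡ ~((b | (b -> a)) & b & a & e & ~c) | ((b <-> c) & ~e)   [eliminate ->]
≡ ~((b | ~b | a) & b & a & e & ~c) | ((b <-> c) & ~e)   [eliminate ->]
≡ ~((b | ~b | a) & b & a & e & ~c) | ((b -> c) & (c -> b) & ~e)   [eliminate <->]
≡ ~((b | ~b | a) & b & a & e & ~c) | ((~b | c) & (c -> b) & ~e)   [eliminate ->]
≡ ~((b | ~b | a) & b & a & e & ~c) | ((~b | c) & (~c | b) & ~e)   [eliminate ->]
≡ ~(b | ~b | a) | ~b | ~a | ~e | ~~c | ((~b | c) & (~c | b) & ~e)   [De Morgan]
≡ (~b & ~~b & ~a) | ~b | ~a | ~e | ~~c | ((~b | c) & (~c | b) & ~e)   [De Morgan]
≡ (~b & b & ~a) | ~b | ~a | ~e | ~~c | ((~b | c) & (~c | b) & ~e)   [double negation]
≡ (~b & b & ~a) | ~b | ~a | ~e | c | ((~b | c) & (~c | b) & ~e)   [double negation]
≡ (~b | ~b | ~a | ~e | c | ~b | c) & (~b | ~b | ~a | ~e | c | ~c | b) & (~b | ~b | ~a | ~e | c | ~e) & (b | ~b | ~a | ~e | c | ~b | c) & (b | ~b | ~a | ~e | c | ~c | b) & (b | ~b | ~a | ~e | c | ~e) & (~a | ~b | ~a | ~e | c | ~b | c) & (~a | ~b | ~a | ~e | c | ~c | b) & (~a | ~b | ~a | ~e | c | ~e)   [distribute | over &]
≡ ~b | ~a | ~e | c   [simplify]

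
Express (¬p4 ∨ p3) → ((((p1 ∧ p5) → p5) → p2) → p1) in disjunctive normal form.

(¬p4 ∨ p3) → ((((p1 ∧ p5) → p5) → p2) → p1)
⇔ ¬(¬p4 ∨ p3) ∨ ((((p1 ∧ p5) → p5) → p2) → p1)   (eliminate →)
⇔ ¬(¬p4 ∨ p3) ∨ ¬(((p1 ∧ p5) → p5) → p2) ∨ p1   (eliminate →)
⇔ ¬(¬p4 ∨ p3) ∨ ¬(¬((p1 ∧ p5) → p5) ∨ p2) ∨ p1   (eliminate →)
⇔ ¬(¬p4 ∨ p3) ∨ ¬(¬(¬(p1 ∧ p5) ∨ p5) ∨ p2) ∨ p1   (eliminate →)
⇔ (¬¬p4 ∧ ¬p3) ∨ ¬(¬(¬(p1 ∧ p5) ∨ p5) ∨ p2) ∨ p1   (De Morgan)
⇔ (p4 ∧ ¬p3) ∨ ¬(¬(¬(p1 ∧ p5) ∨ p5) ∨ p2) ∨ p1   (double negation)
⇔ (p4 ∧ ¬p3) ∨ (¬¬(¬(p1 ∧ p5) ∨ p5) ∧ ¬p2) ∨ p1   (De Morgan)
⇔ (p4 ∧ ¬p3) ∨ ((¬(p1 ∧ p5) ∨ p5) ∧ ¬p2) ∨ p1   (double negation)
⇔ (p4 ∧ ¬p3) ∨ ((¬p1 ∨ ¬p5 ∨ p5) ∧ ¬p2) ∨ p1   (De Morgan)
⇔ (p4 ∧ ¬p3) ∨ (¬p1 ∧ ¬p2) ∨ (¬p5 ∧ ¬p2) ∨ (p5 ∧ ¬p2) ∨ p1   (distribute ∧ over ∨)

(p4 ∧ ¬p3) ∨ (¬p1 ∧ ¬p2) ∨ (¬p5 ∧ ¬p2) ∨ (p5 ∧ ¬p2) ∨ p1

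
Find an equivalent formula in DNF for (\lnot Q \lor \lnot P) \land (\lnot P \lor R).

(\lnot Q \lor \lnot P) \land (\lnot P \lor R)
= (\lnot Q \land \lnot P) \lor (\lnot Q \land R) \lor (\lnot P \land \lnot P) \lor (\lnot P \land R)   (distribute \land over \lor)
= (\lnot Q \land R) \lor \lnot P   (simplify)

(\lnot Q \land R) \lor \lnot P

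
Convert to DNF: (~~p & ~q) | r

(~~p & ~q) | r
≡ (p & ~q) | r   — double negation

(p & ~q) | r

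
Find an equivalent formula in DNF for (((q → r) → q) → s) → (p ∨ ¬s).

(((q → r) → q) → s) → (p ∨ ¬s)
= ¬(((q → r) → q) → s) ∨ p ∨ ¬s   (eliminate →)
= ¬(¬((q → r) → q) ∨ s) ∨ p ∨ ¬s   (eliminate →)
= ¬(¬(¬(q → r) ∨ q) ∨ s) ∨ p ∨ ¬s   (eliminate →)
= ¬(¬(¬(¬q ∨ r) ∨ q) ∨ s) ∨ p ∨ ¬s   (eliminate →)
= (¬¬(¬(¬q ∨ r) ∨ q) ∧ ¬s) ∨ p ∨ ¬s   (De Morgan)
= ((¬(¬q ∨ r) ∨ q) ∧ ¬s) ∨ p ∨ ¬s   (double negation)
= (((¬¬q ∧ ¬r) ∨ q) ∧ ¬s) ∨ p ∨ ¬s   (De Morgan)
= (((q ∧ ¬r) ∨ q) ∧ ¬s) ∨ p ∨ ¬s   (double negation)
= (q ∧ ¬r ∧ ¬s) ∨ (q ∧ ¬s) ∨ p ∨ ¬s   (distribute ∧ over ∨)
= p ∨ ¬s   (simplify)

p ∨ ¬s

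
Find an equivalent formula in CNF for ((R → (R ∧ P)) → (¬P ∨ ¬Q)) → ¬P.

((R → (R ∧ P)) → (¬P ∨ ¬Q)) → ¬P
≡ ¬((R → (R ∧ P)) → (¬P ∨ ¬Q)) ∨ ¬P   (eliminate →)
≡ ¬(¬(R → (R ∧ P)) ∨ ¬P ∨ ¬Q) ∨ ¬P   (eliminate →)
≡ ¬(¬(¬R ∨ (R ∧ P)) ∨ ¬P ∨ ¬Q) ∨ ¬P   (eliminate →)
≡ (¬¬(¬R ∨ (R ∧ P)) ∧ ¬¬P ∧ ¬¬Q) ∨ ¬P   (De Morgan)
≡ ((¬R ∨ (R ∧ P)) ∧ ¬¬P ∧ ¬¬Q) ∨ ¬P   (double negation)
≡ ((¬R ∨ (R ∧ P)) ∧ P ∧ ¬¬Q) ∨ ¬P   (double negation)
≡ ((¬R ∨ (R ∧ P)) ∧ P ∧ Q) ∨ ¬P   (double negation)
≡ (¬R ∨ R ∨ ¬P) ∧ (¬R ∨ P ∨ ¬P) ∧ (P ∨ ¬P) ∧ (Q ∨ ¬P)   (distribute ∨ over ∧)
≡ Q ∨ ¬P   (simplify)

Q ∨ ¬P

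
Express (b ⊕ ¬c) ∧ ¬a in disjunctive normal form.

b ∧ c ∧ ¬a ∨ ¬b ∧ ¬c ∧ ¬a

(b ⊕ ¬c) ∧ ¬a
≡ (b ∧ ¬¬c ∨ ¬b ∧ ¬c) ∧ ¬a   [expand ⊕]
≡ (b ∧ c ∨ ¬b ∧ ¬c) ∧ ¬a   [double negation]
≡ b ∧ c ∧ ¬a ∨ ¬b ∧ ¬c ∧ ¬a   [distribute ∧ over ∨]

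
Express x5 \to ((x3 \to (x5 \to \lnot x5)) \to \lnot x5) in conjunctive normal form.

x5 \to ((x3 \to (x5 \to \lnot x5)) \to \lnot x5)
≡ \lnot x5 \lor ((x3 \to (x5 \to \lnot x5)) \to \lnot x5)
≡ \lnot x5 \lor \lnot (x3 \to (x5 \to \lnot x5)) \lor \lnot x5
≡ \lnot x5 \lor \lnot (\lnot x3 \lor (x5 \to \lnot x5)) \lor \lnot x5
≡ \lnot x5 \lor \lnot (\lnot x3 \lor \lnot x5 \lor \lnot x5) \lor \lnot x5
≡ \lnot x5 \lor (\lnot \lnot x3 \land \lnot \lnot x5 \land \lnot \lnot x5) \lor \lnot x5
≡ \lnot x5 \lor (x3 \land \lnot \lnot x5 \land \lnot \lnot x5) \lor \lnot x5
≡ \lnot x5 \lor (x3 \land x5 \land \lnot \lnot x5) \lor \lnot x5
≡ \lnot x5 \lor (x3 \land x5 \land x5) \lor \lnot x5
≡ (\lnot x5 \lor x3 \lor \lnot x5) \land (\lnot x5 \lor x5 \lor \lnot x5) \land (\lnot x5 \lor x5 \lor \lnot x5)
≡ \lnot x5 \lor x3

\lnot x5 \lor x3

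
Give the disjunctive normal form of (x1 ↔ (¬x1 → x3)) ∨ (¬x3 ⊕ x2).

(x1 ↔ (¬x1 → x3)) ∨ (¬x3 ⊕ x2)
= ((x1 → (¬x1 → x3)) ∧ ((¬x1 → x3) → x1)) ∨ (¬x3 ⊕ x2)   — eliminate ↔
= ((¬x1 ∨ (¬x1 → x3)) ∧ ((¬x1 → x3) → x1)) ∨ (¬x3 ⊕ x2)   — eliminate →
= ((¬x1 ∨ ¬¬x1 ∨ x3) ∧ ((¬x1 → x3) → x1)) ∨ (¬x3 ⊕ x2)   — eliminate →
= ((¬x1 ∨ ¬¬x1 ∨ x3) ∧ (¬(¬x1 → x3) ∨ x1)) ∨ (¬x3 ⊕ x2)   — eliminate →
= ((¬x1 ∨ ¬¬x1 ∨ x3) ∧ (¬(¬¬x1 ∨ x3) ∨ x1)) ∨ (¬x3 ⊕ x2)   — eliminate →
= ((¬x1 ∨ ¬¬x1 ∨ x3) ∧ (¬(¬¬x1 ∨ x3) ∨ x1)) ∨ (¬x3 ∧ ¬x2) ∨ (¬¬x3 ∧ x2)   — expand ⊕
= ((¬x1 ∨ x1 ∨ x3) ∧ (¬(¬¬x1 ∨ x3) ∨ x1)) ∨ (¬x3 ∧ ¬x2) ∨ (¬¬x3 ∧ x2)   — double negation
= ((¬x1 ∨ x1 ∨ x3) ∧ ((¬¬¬x1 ∧ ¬x3) ∨ x1)) ∨ (¬x3 ∧ ¬x2) ∨ (¬¬x3 ∧ x2)   — De Morgan
= ((¬x1 ∨ x1 ∨ x3) ∧ ((¬x1 ∧ ¬x3) ∨ x1)) ∨ (¬x3 ∧ ¬x2) ∨ (¬¬x3 ∧ x2)   — double negation
= ((¬x1 ∨ x1 ∨ x3) ∧ ((¬x1 ∧ ¬x3) ∨ x1)) ∨ (¬x3 ∧ ¬x2) ∨ (x3 ∧ x2)   — double negation
= (¬x1 ∧ ¬x1 ∧ ¬x3) ∨ (¬x1 ∧ x1) ∨ (x1 ∧ ¬x1 ∧ ¬x3) ∨ (x1 ∧ x1) ∨ (x3 ∧ ¬x1 ∧ ¬x3) ∨ (x3 ∧ x1) ∨ (¬x3 ∧ ¬x2) ∨ (x3 ∧ x2)   — distribute ∧ over ∨
= (¬x1 ∧ ¬x3) ∨ x1 ∨ (¬x3 ∧ ¬x2) ∨ (x3 ∧ x2)   — simplify

(¬x1 ∧ ¬x3) ∨ x1 ∨ (¬x3 ∧ ¬x2) ∨ (x3 ∧ x2)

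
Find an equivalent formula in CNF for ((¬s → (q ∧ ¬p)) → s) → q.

((¬s → (q ∧ ¬p)) → s) → q
≡ ¬((¬s → (q ∧ ¬p)) → s) ∨ q   [eliminate →]
≡ ¬(¬(¬s → (q ∧ ¬p)) ∨ s) ∨ q   [eliminate →]
≡ ¬(¬(¬¬s ∨ (q ∧ ¬p)) ∨ s) ∨ q   [eliminate →]
≡ (¬¬(¬¬s ∨ (q ∧ ¬p)) ∧ ¬s) ∨ q   [De Morgan]
≡ ((¬¬s ∨ (q ∧ ¬p)) ∧ ¬s) ∨ q   [double negation]
≡ ((s ∨ (q ∧ ¬p)) ∧ ¬s) ∨ q   [double negation]
≡ (s ∨ q ∨ q) ∧ (s ∨ ¬p ∨ q) ∧ (¬s ∨ q)   [distribute ∨ over ∧]
≡ (s ∨ q) ∧ (¬s ∨ q)   [simplify]

(s ∨ q) ∧ (¬s ∨ q)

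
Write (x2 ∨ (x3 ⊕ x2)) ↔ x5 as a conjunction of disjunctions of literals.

(¬x2 ∨ x5) ∧ (¬x3 ∨ x2 ∨ x5) ∧ (¬x5 ∨ x2 ∨ x3)

(x2 ∨ (x3 ⊕ x2)) ↔ x5
≡ ((x2 ∨ (x3 ⊕ x2)) → x5) ∧ (x5 → (x2 ∨ (x3 ⊕ x2)))   [eliminate ↔]
≡ (¬(x2 ∨ (x3 ⊕ x2)) ∨ x5) ∧ (x5 → (x2 ∨ (x3 ⊕ x2)))   [eliminate →]
≡ (¬(x2 ∨ ((x3 ∨ x2) ∧ ¬(x3 ∧ x2))) ∨ x5) ∧ (x5 → (x2 ∨ (x3 ⊕ x2)))   [expand ⊕]
≡ (¬(x2 ∨ ((x3 ∨ x2) ∧ ¬(x3 ∧ x2))) ∨ x5) ∧ (¬x5 ∨ x2 ∨ (x3 ⊕ x2))   [eliminate →]
≡ (¬(x2 ∨ ((x3 ∨ x2) ∧ ¬(x3 ∧ x2))) ∨ x5) ∧ (¬x5 ∨ x2 ∨ ((x3 ∨ x2) ∧ ¬(x3 ∧ x2)))   [expand ⊕]
≡ ((¬x2 ∧ ¬((x3 ∨ x2) ∧ ¬(x3 ∧ x2))) ∨ x5) ∧ (¬x5 ∨ x2 ∨ ((x3 ∨ x2) ∧ ¬(x3 ∧ x2)))   [De Morgan]
≡ ((¬x2 ∧ (¬(x3 ∨ x2) ∨ ¬¬(x3 ∧ x2))) ∨ x5) ∧ (¬x5 ∨ x2 ∨ ((x3 ∨ x2) ∧ ¬(x3 ∧ x2)))   [De Morgan]
≡ ((¬x2 ∧ ((¬x3 ∧ ¬x2) ∨ ¬¬(x3 ∧ x2))) ∨ x5) ∧ (¬x5 ∨ x2 ∨ ((x3 ∨ x2) ∧ ¬(x3 ∧ x2)))   [De Morgan]
≡ ((¬x2 ∧ ((¬x3 ∧ ¬x2) ∨ (x3 ∧ x2))) ∨ x5) ∧ (¬x5 ∨ x2 ∨ ((x3 ∨ x2) ∧ ¬(x3 ∧ x2)))   [double negation]
≡ ((¬x2 ∧ ((¬x3 ∧ ¬x2) ∨ (x3 ∧ x2))) ∨ x5) ∧ (¬x5 ∨ x2 ∨ ((x3 ∨ x2) ∧ (¬x3 ∨ ¬x2)))   [De Morgan]
≡ (¬x2 ∨ x5) ∧ (¬x3 ∨ x3 ∨ x5) ∧ (¬x3 ∨ x2 ∨ x5) ∧ (¬x2 ∨ x3 ∨ x5) ∧ (¬x2 ∨ x2 ∨ x5) ∧ (¬x5 ∨ x2 ∨ x3 ∨ x2) ∧ (¬x5 ∨ x2 ∨ ¬x3 ∨ ¬x2)   [distribute ∨ over ∧]
≡ (¬x2 ∨ x5) ∧ (¬x3 ∨ x2 ∨ x5) ∧ (¬x5 ∨ x2 ∨ x3)   [simplify]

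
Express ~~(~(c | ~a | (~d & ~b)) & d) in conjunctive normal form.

~c & a & d

~~(~(c | ~a | (~d & ~b)) & d)
≡ ~(c | ~a | (~d & ~b)) & d   (double negation)
≡ ~c & ~~a & ~(~d & ~b) & d   (De Morgan)
≡ ~c & a & ~(~d & ~b) & d   (double negation)
≡ ~c & a & (~~d | ~~b) & d   (De Morgan)
≡ ~c & a & (d | ~~b) & d   (double negation)
≡ ~c & a & (d | b) & d   (double negation)
≡ ~c & a & d   (simplify)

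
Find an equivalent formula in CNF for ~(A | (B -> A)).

~A & B

~(A | (B -> A))
= ~(A | ~B | A)   — eliminate ->
= ~A & ~~B & ~A   — De Morgan
= ~A & B & ~A   — double negation
= ~A & B   — simplify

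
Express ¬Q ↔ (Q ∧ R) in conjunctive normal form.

Q ∧ (¬Q ∨ ¬R)

¬Q ↔ (Q ∧ R)
≡ (¬Q → (Q ∧ R)) ∧ ((Q ∧ R) → ¬Q)   [eliminate ↔]
≡ (¬¬Q ∨ (Q ∧ R)) ∧ ((Q ∧ R) → ¬Q)   [eliminate →]
≡ (¬¬Q ∨ (Q ∧ R)) ∧ (¬(Q ∧ R) ∨ ¬Q)   [eliminate →]
≡ (Q ∨ (Q ∧ R)) ∧ (¬(Q ∧ R) ∨ ¬Q)   [double negation]
≡ (Q ∨ (Q ∧ R)) ∧ (¬Q ∨ ¬R ∨ ¬Q)   [De Morgan]
≡ (Q ∨ Q) ∧ (Q ∨ R) ∧ (¬Q ∨ ¬R ∨ ¬Q)   [distribute ∨ over ∧]
≡ Q ∧ (¬Q ∨ ¬R)   [simplify]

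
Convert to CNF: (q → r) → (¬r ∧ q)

q ∧ ¬r

(q → r) → (¬r ∧ q)
= ¬(q → r) ∨ (¬r ∧ q)   [eliminate →]
= ¬(¬q ∨ r) ∨ (¬r ∧ q)   [eliminate →]
= (¬¬q ∧ ¬r) ∨ (¬r ∧ q)   [De Morgan]
= (q ∧ ¬r) ∨ (¬r ∧ q)   [double negation]
= (q ∨ ¬r) ∧ (q ∨ q) ∧ (¬r ∨ ¬r) ∧ (¬r ∨ q)   [distribute ∨ over ∧]
= q ∧ ¬r   [simplify]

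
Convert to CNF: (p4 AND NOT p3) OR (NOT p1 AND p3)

(p4 OR NOT p1) AND (p4 OR p3) AND (NOT p3 OR NOT p1)

(p4 AND NOT p3) OR (NOT p1 AND p3)
≡ (p4 OR NOT p1) AND (p4 OR p3) AND (NOT p3 OR NOT p1) AND (NOT p3 OR p3)   — distribute OR over AND
≡ (p4 OR NOT p1) AND (p4 OR p3) AND (NOT p3 OR NOT p1)   — simplify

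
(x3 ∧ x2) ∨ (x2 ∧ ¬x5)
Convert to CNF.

(x3 ∧ x2) ∨ (x2 ∧ ¬x5)
≡ (x3 ∨ x2) ∧ (x3 ∨ ¬x5) ∧ (x2 ∨ x2) ∧ (x2 ∨ ¬x5)   [distribute ∨ over ∧]
≡ (x3 ∨ ¬x5) ∧ x2   [simplify]

(x3 ∨ ¬x5) ∧ x2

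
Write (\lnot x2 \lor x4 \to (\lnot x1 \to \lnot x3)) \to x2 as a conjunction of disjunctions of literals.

(\lnot x1 \lor x2) \land (x3 \lor x2)

(\lnot x2 \lor x4 \to (\lnot x1 \to \lnot x3)) \to x2
⇔ \lnot (\lnot x2 \lor x4 \to (\lnot x1 \to \lnot x3)) \lor x2
⇔ \lnot (\lnot (\lnot x2 \lor x4) \lor (\lnot x1 \to \lnot x3)) \lor x2
⇔ \lnot (\lnot (\lnot x2 \lor x4) \lor \lnot \lnot x1 \lor \lnot x3) \lor x2
⇔ \lnot \lnot (\lnot x2 \lor x4) \land \lnot \lnot \lnot x1 \land \lnot \lnot x3 \lor x2
⇔ (\lnot x2 \lor x4) \land \lnot \lnot \lnot x1 \land \lnot \lnot x3 \lor x2
⇔ (\lnot x2 \lor x4) \land \lnot x1 \land \lnot \lnot x3 \lor x2
⇔ (\lnot x2 \lor x4) \land \lnot x1 \land x3 \lor x2
⇔ (\lnot x2 \lor x4 \lor x2) \land (\lnot x1 \lor x2) \land (x3 \lor x2)
⇔ (\lnot x1 \lor x2) \land (x3 \lor x2)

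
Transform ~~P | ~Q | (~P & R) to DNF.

P | ~Q | (~P & R)

~~P | ~Q | (~P & R)
⇔ P | ~Q | (~P & R)   [double negation]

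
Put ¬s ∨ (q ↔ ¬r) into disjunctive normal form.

¬s ∨ (q ↔ ¬r)
≡ ¬s ∨ ((q → ¬r) ∧ (¬r → q))   [eliminate ↔]
≡ ¬s ∨ ((¬q ∨ ¬r) ∧ (¬r → q))   [eliminate →]
≡ ¬s ∨ ((¬q ∨ ¬r) ∧ (¬¬r ∨ q))   [eliminate →]
≡ ¬s ∨ ((¬q ∨ ¬r) ∧ (r ∨ q))   [double negation]
≡ ¬s ∨ (¬q ∧ r) ∨ (¬q ∧ q) ∨ (¬r ∧ r) ∨ (¬r ∧ q)   [distribute ∧ over ∨]
≡ ¬s ∨ (¬q ∧ r) ∨ (¬r ∧ q)   [simplify]

¬s ∨ (¬q ∧ r) ∨ (¬r ∧ q)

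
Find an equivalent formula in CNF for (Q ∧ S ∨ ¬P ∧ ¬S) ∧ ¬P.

(Q ∨ ¬S) ∧ ¬P

(Q ∧ S ∨ ¬P ∧ ¬S) ∧ ¬P
⇔ (Q ∨ ¬P) ∧ (Q ∨ ¬S) ∧ (S ∨ ¬P) ∧ (S ∨ ¬S) ∧ ¬P
⇔ (Q ∨ ¬S) ∧ ¬P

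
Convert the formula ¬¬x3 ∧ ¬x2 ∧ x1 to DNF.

¬¬x3 ∧ ¬x2 ∧ x1
⇔ x3 ∧ ¬x2 ∧ x1   [double negation]

x3 ∧ ¬x2 ∧ x1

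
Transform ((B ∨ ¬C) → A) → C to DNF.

(B ∧ ¬A) ∨ (¬C ∧ ¬A) ∨ C

((B ∨ ¬C) → A) → C
= ¬((B ∨ ¬C) → A) ∨ C   [eliminate →]
= ¬(¬(B ∨ ¬C) ∨ A) ∨ C   [eliminate →]
= (¬¬(B ∨ ¬C) ∧ ¬A) ∨ C   [De Morgan]
= ((B ∨ ¬C) ∧ ¬A) ∨ C   [double negation]
= (B ∧ ¬A) ∨ (¬C ∧ ¬A) ∨ C   [distribute ∧ over ∨]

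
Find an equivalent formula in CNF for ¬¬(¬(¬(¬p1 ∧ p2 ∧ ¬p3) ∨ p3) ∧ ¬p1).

¬p1 ∧ p2 ∧ ¬p3

¬¬(¬(¬(¬p1 ∧ p2 ∧ ¬p3) ∨ p3) ∧ ¬p1)
≡ ¬(¬(¬p1 ∧ p2 ∧ ¬p3) ∨ p3) ∧ ¬p1   — double negation
≡ ¬¬(¬p1 ∧ p2 ∧ ¬p3) ∧ ¬p3 ∧ ¬p1   — De Morgan
≡ ¬p1 ∧ p2 ∧ ¬p3 ∧ ¬p3 ∧ ¬p1   — double negation
≡ ¬p1 ∧ p2 ∧ ¬p3   — simplify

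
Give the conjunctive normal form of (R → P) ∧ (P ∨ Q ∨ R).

(R → P) ∧ (P ∨ Q ∨ R)
≡ (¬R ∨ P) ∧ (P ∨ Q ∨ R)   — eliminate →

(¬R ∨ P) ∧ (P ∨ Q ∨ R)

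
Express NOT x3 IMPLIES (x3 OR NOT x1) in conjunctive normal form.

NOT x3 IMPLIES (x3 OR NOT x1)
≡ NOT NOT x3 OR x3 OR NOT x1   — eliminate IMPLIES
≡ x3 OR x3 OR NOT x1   — double negation
≡ x3 OR NOT x1   — simplify

x3 OR NOT x1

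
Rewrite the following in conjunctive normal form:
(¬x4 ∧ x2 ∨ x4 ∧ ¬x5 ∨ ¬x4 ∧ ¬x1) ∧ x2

(¬x4 ∨ ¬x5) ∧ x2

(¬x4 ∧ x2 ∨ x4 ∧ ¬x5 ∨ ¬x4 ∧ ¬x1) ∧ x2
= (¬x4 ∨ x4 ∨ ¬x4) ∧ (¬x4 ∨ x4 ∨ ¬x1) ∧ (¬x4 ∨ ¬x5 ∨ ¬x4) ∧ (¬x4 ∨ ¬x5 ∨ ¬x1) ∧ (x2 ∨ x4 ∨ ¬x4) ∧ (x2 ∨ x4 ∨ ¬x1) ∧ (x2 ∨ ¬x5 ∨ ¬x4) ∧ (x2 ∨ ¬x5 ∨ ¬x1) ∧ x2   (distribute ∨ over ∧)
= (¬x4 ∨ ¬x5) ∧ x2   (simplify)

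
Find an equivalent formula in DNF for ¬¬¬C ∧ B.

¬C ∧ B

¬¬¬C ∧ B
⇔ ¬C ∧ B   [double negation]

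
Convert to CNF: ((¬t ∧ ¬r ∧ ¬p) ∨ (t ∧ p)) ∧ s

((¬t ∧ ¬r ∧ ¬p) ∨ (t ∧ p)) ∧ s
≡ (¬t ∨ t) ∧ (¬t ∨ p) ∧ (¬r ∨ t) ∧ (¬r ∨ p) ∧ (¬p ∨ t) ∧ (¬p ∨ p) ∧ s   (distribute ∨ over ∧)
≡ (¬t ∨ p) ∧ (¬r ∨ t) ∧ (¬r ∨ p) ∧ (¬p ∨ t) ∧ s   (simplify)

(¬t ∨ p) ∧ (¬r ∨ t) ∧ (¬r ∨ p) ∧ (¬p ∨ t) ∧ s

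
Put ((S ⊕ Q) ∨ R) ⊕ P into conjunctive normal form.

((S ⊕ Q) ∨ R) ⊕ P
⇔ ((S ⊕ Q) ∨ R ∨ P) ∧ ¬(((S ⊕ Q) ∨ R) ∧ P)   — expand ⊕
⇔ (((S ∨ Q) ∧ ¬(S ∧ Q)) ∨ R ∨ P) ∧ ¬(((S ⊕ Q) ∨ R) ∧ P)   — expand ⊕
⇔ (((S ∨ Q) ∧ ¬(S ∧ Q)) ∨ R ∨ P) ∧ ¬((((S ∨ Q) ∧ ¬(S ∧ Q)) ∨ R) ∧ P)   — expand ⊕
⇔ (((S ∨ Q) ∧ (¬S ∨ ¬Q)) ∨ R ∨ P) ∧ ¬((((S ∨ Q) ∧ ¬(S ∧ Q)) ∨ R) ∧ P)   — De Morgan
⇔ (((S ∨ Q) ∧ (¬S ∨ ¬Q)) ∨ R ∨ P) ∧ (¬(((S ∨ Q) ∧ ¬(S ∧ Q)) ∨ R) ∨ ¬P)   — De Morgan
⇔ (((S ∨ Q) ∧ (¬S ∨ ¬Q)) ∨ R ∨ P) ∧ ((¬((S ∨ Q) ∧ ¬(S ∧ Q)) ∧ ¬R) ∨ ¬P)   — De Morgan
⇔ (((S ∨ Q) ∧ (¬S ∨ ¬Q)) ∨ R ∨ P) ∧ (((¬(S ∨ Q) ∨ ¬¬(S ∧ Q)) ∧ ¬R) ∨ ¬P)   — De Morgan
⇔ (((S ∨ Q) ∧ (¬S ∨ ¬Q)) ∨ R ∨ P) ∧ ((((¬S ∧ ¬Q) ∨ ¬¬(S ∧ Q)) ∧ ¬R) ∨ ¬P)   — De Morgan
⇔ (((S ∨ Q) ∧ (¬S ∨ ¬Q)) ∨ R ∨ P) ∧ ((((¬S ∧ ¬Q) ∨ (S ∧ Q)) ∧ ¬R) ∨ ¬P)   — double negation
⇔ (S ∨ Q ∨ R ∨ P) ∧ (¬S ∨ ¬Q ∨ R ∨ P) ∧ (¬S ∨ S ∨ ¬P) ∧ (¬S ∨ Q ∨ ¬P) ∧ (¬Q ∨ S ∨ ¬P) ∧ (¬Q ∨ Q ∨ ¬P) ∧ (¬R ∨ ¬P)   — distribute ∨ over ∧
⇔ (S ∨ Q ∨ R ∨ P) ∧ (¬S ∨ ¬Q ∨ R ∨ P) ∧ (¬S ∨ Q ∨ ¬P) ∧ (¬Q ∨ S ∨ ¬P) ∧ (¬R ∨ ¬P)   — simplify

(S ∨ Q ∨ R ∨ P) ∧ (¬S ∨ ¬Q ∨ R ∨ P) ∧ (¬S ∨ Q ∨ ¬P) ∧ (¬Q ∨ S ∨ ¬P) ∧ (¬R ∨ ¬P)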